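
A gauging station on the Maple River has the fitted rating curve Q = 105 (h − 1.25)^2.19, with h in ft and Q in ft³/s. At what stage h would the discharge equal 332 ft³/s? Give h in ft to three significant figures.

2.94 ft

h − h₀ = (Q/C)^(1/b) = (332/105)^(1/2.19) = 1.692 ft
h = 1.25 + 1.692 = 2.942 ft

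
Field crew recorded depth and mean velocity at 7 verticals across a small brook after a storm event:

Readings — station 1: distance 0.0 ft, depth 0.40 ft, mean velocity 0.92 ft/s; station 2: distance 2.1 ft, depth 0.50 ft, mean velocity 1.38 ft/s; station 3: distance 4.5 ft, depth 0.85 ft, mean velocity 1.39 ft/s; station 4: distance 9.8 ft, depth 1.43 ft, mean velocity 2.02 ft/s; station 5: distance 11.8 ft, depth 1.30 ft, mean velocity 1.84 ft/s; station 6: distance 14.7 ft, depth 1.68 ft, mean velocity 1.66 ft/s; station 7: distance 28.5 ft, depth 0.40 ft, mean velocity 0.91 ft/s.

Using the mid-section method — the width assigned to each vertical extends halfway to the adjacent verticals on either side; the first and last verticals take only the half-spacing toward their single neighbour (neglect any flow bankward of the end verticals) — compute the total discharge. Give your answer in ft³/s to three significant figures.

48.7 ft³/s

w_1 = (2.1 − 0.0)/2 = 1.05 ft; q_1 = 0.92 × 0.40 × 1.05 = 0.3864 ft³/s
w_2 = (4.5 − 0.0)/2 = 2.25 ft; q_2 = 1.38 × 0.50 × 2.25 = 1.553 ft³/s
w_3 = (9.8 − 2.1)/2 = 3.85 ft; q_3 = 1.39 × 0.85 × 3.85 = 4.549 ft³/s
w_4 = (11.8 − 4.5)/2 = 3.65 ft; q_4 = 2.02 × 1.43 × 3.65 = 10.54 ft³/s
w_5 = (14.7 − 9.8)/2 = 2.45 ft; q_5 = 1.84 × 1.30 × 2.45 = 5.860 ft³/s
w_6 = (28.5 − 11.8)/2 = 8.35 ft; q_6 = 1.66 × 1.68 × 8.35 = 23.29 ft³/s
w_7 = (28.5 − 14.7)/2 = 6.9 ft; q_7 = 0.91 × 0.40 × 6.9 = 2.512 ft³/s
Q = Σ qᵢ = 48.69 ft³/s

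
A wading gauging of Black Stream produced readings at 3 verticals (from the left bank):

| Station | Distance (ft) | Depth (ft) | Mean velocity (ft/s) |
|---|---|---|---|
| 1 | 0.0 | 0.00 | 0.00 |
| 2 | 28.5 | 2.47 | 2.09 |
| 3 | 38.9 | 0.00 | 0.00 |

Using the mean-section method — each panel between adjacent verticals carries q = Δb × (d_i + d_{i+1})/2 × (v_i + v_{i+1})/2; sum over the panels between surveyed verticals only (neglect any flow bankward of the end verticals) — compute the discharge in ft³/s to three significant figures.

50.2 ft³/s

Panel 1-2: Δb = 28.5 ft, d̄ = (0.00+2.47)/2 = 1.235, v̄ = (0.00+2.09)/2 = 1.045 → q = 28.5×1.235×1.045 = 36.78 ft³/s
Panel 2-3: Δb = 10.4 ft, d̄ = (2.47+0.00)/2 = 1.235, v̄ = (2.09+0.00)/2 = 1.045 → q = 10.4×1.235×1.045 = 13.42 ft³/s
Q = Σ q = 50.20 ft³/s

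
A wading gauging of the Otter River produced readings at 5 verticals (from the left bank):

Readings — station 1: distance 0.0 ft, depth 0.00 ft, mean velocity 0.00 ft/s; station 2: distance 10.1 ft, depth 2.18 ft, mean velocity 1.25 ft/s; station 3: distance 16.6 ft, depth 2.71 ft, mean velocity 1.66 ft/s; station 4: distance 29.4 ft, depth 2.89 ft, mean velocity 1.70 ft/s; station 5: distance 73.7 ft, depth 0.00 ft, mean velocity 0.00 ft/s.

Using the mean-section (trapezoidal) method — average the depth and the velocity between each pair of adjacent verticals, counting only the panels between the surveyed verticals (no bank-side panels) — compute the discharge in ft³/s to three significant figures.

Panel 1-2: Δb = 10.1 ft, d̄ = (0.00+2.18)/2 = 1.09, v̄ = (0.00+1.25)/2 = 0.625 → q = 10.1×1.09×0.625 = 6.881 ft³/s
Panel 2-3: Δb = 6.5 ft, d̄ = (2.18+2.71)/2 = 2.445, v̄ = (1.25+1.66)/2 = 1.455 → q = 6.5×2.445×1.455 = 23.12 ft³/s
Panel 3-4: Δb = 12.8 ft, d̄ = (2.71+2.89)/2 = 2.8, v̄ = (1.66+1.70)/2 = 1.68 → q = 12.8×2.8×1.68 = 60.21 ft³/s
Panel 4-5: Δb = 44.3 ft, d̄ = (2.89+0.00)/2 = 1.445, v̄ = (1.70+0.00)/2 = 0.85 → q = 44.3×1.445×0.85 = 54.41 ft³/s
Q = Σ q = 144.6 ft³/s

145 ft³/s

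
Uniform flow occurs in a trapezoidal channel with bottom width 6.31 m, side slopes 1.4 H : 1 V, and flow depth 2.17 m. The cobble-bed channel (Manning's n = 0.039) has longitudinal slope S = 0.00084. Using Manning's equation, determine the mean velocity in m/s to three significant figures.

0.962 m/s

A = (b + z·y)·y = (6.31 + 1.4×2.17)×2.17 = 20.29 m²
P = b + 2y√(1+z²) = 6.31 + 2×2.17×√(1+1.4²) = 13.78 m
R = A/P = 20.29/13.78 = 1.472 m
Q = (1/n)·A·R^(2/3)·S^(1/2) = (1/0.039) × 20.29 × 1.472^(2/3) × 0.00084^(1/2) = 19.51 m³/s
V = Q/A = 19.51/20.29 = 0.9618 m/s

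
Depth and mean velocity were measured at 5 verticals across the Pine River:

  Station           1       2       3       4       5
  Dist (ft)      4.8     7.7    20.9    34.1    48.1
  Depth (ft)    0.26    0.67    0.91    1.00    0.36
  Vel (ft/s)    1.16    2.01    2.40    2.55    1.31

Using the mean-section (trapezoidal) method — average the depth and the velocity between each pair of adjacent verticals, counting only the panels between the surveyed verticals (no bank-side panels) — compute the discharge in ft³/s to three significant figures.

Panel 1-2: Δb = 2.9 ft, d̄ = (0.26+0.67)/2 = 0.465, v̄ = (1.16+2.01)/2 = 1.585 → q = 2.9×0.465×1.585 = 2.137 ft³/s
Panel 2-3: Δb = 13.2 ft, d̄ = (0.67+0.91)/2 = 0.79, v̄ = (2.01+2.40)/2 = 2.205 → q = 13.2×0.79×2.205 = 22.99 ft³/s
Panel 3-4: Δb = 13.2 ft, d̄ = (0.91+1.00)/2 = 0.955, v̄ = (2.40+2.55)/2 = 2.475 → q = 13.2×0.955×2.475 = 31.20 ft³/s
Panel 4-5: Δb = 14 ft, d̄ = (1.00+0.36)/2 = 0.68, v̄ = (2.55+1.31)/2 = 1.93 → q = 14×0.68×1.93 = 18.37 ft³/s
Q = Σ q = 74.70 ft³/s

74.7 ft³/s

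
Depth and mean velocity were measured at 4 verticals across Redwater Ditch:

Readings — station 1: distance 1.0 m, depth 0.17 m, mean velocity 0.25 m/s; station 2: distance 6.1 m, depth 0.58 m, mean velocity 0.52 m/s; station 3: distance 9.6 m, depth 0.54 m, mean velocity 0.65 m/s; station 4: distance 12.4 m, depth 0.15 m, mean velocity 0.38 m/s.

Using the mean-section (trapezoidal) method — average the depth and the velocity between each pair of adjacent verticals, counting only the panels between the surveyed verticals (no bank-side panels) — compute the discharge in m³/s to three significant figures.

2.38 m³/s

Panel 1-2: Δb = 5.1 m, d̄ = (0.17+0.58)/2 = 0.375, v̄ = (0.25+0.52)/2 = 0.385 → q = 5.1×0.375×0.385 = 0.7363 m³/s
Panel 2-3: Δb = 3.5 m, d̄ = (0.58+0.54)/2 = 0.56, v̄ = (0.52+0.65)/2 = 0.585 → q = 3.5×0.56×0.585 = 1.147 m³/s
Panel 3-4: Δb = 2.8 m, d̄ = (0.54+0.15)/2 = 0.345, v̄ = (0.65+0.38)/2 = 0.515 → q = 2.8×0.345×0.515 = 0.4975 m³/s
Q = Σ q = 2.380 m³/s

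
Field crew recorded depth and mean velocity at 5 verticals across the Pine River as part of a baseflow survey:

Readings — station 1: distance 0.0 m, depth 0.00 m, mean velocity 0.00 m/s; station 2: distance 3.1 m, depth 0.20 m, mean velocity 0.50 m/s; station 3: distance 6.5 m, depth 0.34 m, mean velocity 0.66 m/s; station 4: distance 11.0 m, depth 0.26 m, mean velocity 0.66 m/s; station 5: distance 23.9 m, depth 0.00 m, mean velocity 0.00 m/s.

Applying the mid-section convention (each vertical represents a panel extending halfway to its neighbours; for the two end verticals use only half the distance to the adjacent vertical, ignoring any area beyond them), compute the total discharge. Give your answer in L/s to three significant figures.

2700 L/s

w_2 = (6.5 − 0.0)/2 = 3.25 m; q_2 = 0.50 × 0.20 × 3.25 = 0.3250 m³/s
w_3 = (11.0 − 3.1)/2 = 3.95 m; q_3 = 0.66 × 0.34 × 3.95 = 0.8864 m³/s
w_4 = (23.9 − 6.5)/2 = 8.7 m; q_4 = 0.66 × 0.26 × 8.7 = 1.493 m³/s
Stations 1, 5 contribute zero (depth or velocity is 0).
Q = Σ qᵢ = 2.704 m³/s
= 2.704 × 1000 = 2704 L/s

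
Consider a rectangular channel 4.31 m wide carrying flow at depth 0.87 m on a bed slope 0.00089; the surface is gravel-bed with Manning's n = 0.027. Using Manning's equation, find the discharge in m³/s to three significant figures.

A = b·y = 4.31 × 0.87 = 3.750 m²
P = b + 2y = 4.31 + 2×0.87 = 6.050 m
R = A/P = 3.750/6.050 = 0.6198 m
Q = (1/n)·A·R^(2/3)·S^(1/2) = (1/0.027) × 3.750 × 0.6198^(2/3) × 0.00089^(1/2) = 3.012 m³/s

3.01 m³/s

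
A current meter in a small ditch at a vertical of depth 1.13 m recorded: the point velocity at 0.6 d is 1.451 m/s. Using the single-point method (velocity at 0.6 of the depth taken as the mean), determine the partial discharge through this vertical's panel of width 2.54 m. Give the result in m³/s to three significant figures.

v̄ = v₀.₆ = 1.451 m/s
q = v̄ × d × w = 1.451 × 1.13 × 2.54 = 4.165 m³/s

4.16 m³/s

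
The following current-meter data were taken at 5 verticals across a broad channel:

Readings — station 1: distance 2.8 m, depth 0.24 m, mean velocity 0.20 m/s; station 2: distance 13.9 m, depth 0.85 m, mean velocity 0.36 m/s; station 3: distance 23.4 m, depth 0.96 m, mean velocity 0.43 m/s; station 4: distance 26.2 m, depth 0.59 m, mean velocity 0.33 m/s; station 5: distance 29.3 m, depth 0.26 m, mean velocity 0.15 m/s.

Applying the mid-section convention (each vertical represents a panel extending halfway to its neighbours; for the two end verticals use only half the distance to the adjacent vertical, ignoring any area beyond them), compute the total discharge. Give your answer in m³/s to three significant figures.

6.59 m³/s

w_1 = (13.9 − 2.8)/2 = 5.55 m; q_1 = 0.20 × 0.24 × 5.55 = 0.2664 m³/s
w_2 = (23.4 − 2.8)/2 = 10.3 m; q_2 = 0.36 × 0.85 × 10.3 = 3.152 m³/s
w_3 = (26.2 − 13.9)/2 = 6.15 m; q_3 = 0.43 × 0.96 × 6.15 = 2.539 m³/s
w_4 = (29.3 − 23.4)/2 = 2.95 m; q_4 = 0.33 × 0.59 × 2.95 = 0.5744 m³/s
w_5 = (29.3 − 26.2)/2 = 1.55 m; q_5 = 0.15 × 0.26 × 1.55 = 0.06045 m³/s
Q = Σ qᵢ = 6.592 m³/s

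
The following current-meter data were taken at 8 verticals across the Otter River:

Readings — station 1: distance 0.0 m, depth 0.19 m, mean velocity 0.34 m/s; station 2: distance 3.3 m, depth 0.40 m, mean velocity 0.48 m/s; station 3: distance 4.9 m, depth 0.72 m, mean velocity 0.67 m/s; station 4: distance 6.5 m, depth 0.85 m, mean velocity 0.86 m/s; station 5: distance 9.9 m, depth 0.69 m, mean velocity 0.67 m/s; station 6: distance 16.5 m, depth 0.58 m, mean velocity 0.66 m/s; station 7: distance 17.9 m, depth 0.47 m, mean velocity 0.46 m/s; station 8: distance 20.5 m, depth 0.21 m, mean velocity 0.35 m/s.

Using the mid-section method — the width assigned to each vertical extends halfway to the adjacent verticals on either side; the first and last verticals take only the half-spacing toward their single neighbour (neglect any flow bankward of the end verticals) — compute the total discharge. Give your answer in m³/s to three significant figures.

w_1 = (3.3 − 0.0)/2 = 1.65 m; q_1 = 0.34 × 0.19 × 1.65 = 0.1066 m³/s
w_2 = (4.9 − 0.0)/2 = 2.45 m; q_2 = 0.48 × 0.40 × 2.45 = 0.4704 m³/s
w_3 = (6.5 − 3.3)/2 = 1.6 m; q_3 = 0.67 × 0.72 × 1.6 = 0.7718 m³/s
w_4 = (9.9 − 4.9)/2 = 2.5 m; q_4 = 0.86 × 0.85 × 2.5 = 1.828 m³/s
w_5 = (16.5 − 6.5)/2 = 5 m; q_5 = 0.67 × 0.69 × 5 = 2.312 m³/s
w_6 = (17.9 − 9.9)/2 = 4 m; q_6 = 0.66 × 0.58 × 4 = 1.531 m³/s
w_7 = (20.5 − 16.5)/2 = 2 m; q_7 = 0.46 × 0.47 × 2 = 0.4324 m³/s
w_8 = (20.5 − 17.9)/2 = 1.3 m; q_8 = 0.35 × 0.21 × 1.3 = 0.09555 m³/s
Q = Σ qᵢ = 7.547 m³/s

7.55 m³/s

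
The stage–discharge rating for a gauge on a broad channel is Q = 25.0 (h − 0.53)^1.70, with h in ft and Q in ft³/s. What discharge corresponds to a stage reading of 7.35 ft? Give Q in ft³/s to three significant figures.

Q = 25.0 × (7.35 − 0.53)^1.70 = 25.0 × 6.82^1.70 = 653.7 ft³/s

654 ft³/s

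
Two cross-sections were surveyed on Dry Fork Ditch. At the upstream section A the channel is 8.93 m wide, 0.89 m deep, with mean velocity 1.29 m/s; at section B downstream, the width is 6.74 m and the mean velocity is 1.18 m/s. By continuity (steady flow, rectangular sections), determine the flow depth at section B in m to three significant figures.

Q = A₁V₁ = (8.93×0.89) × 1.29 = 10.25 m³/s
d₂ = Q/(b₂ V₂) = 10.25/(6.74×1.18) = 1.289 m

1.29 m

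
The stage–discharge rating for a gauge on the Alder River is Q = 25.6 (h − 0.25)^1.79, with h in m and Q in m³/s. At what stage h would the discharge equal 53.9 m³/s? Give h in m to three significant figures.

h − h₀ = (Q/C)^(1/b) = (53.9/25.6)^(1/1.79) = 1.516 m
h = 0.25 + 1.516 = 1.766 m

1.77 m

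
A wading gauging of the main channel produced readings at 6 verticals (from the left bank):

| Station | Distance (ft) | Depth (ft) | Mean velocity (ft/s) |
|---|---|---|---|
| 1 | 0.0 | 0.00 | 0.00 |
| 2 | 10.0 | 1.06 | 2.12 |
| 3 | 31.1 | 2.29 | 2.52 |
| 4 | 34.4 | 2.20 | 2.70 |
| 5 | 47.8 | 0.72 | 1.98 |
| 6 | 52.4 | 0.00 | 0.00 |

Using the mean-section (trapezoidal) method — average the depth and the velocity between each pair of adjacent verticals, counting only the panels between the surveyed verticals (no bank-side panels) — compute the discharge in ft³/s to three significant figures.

Panel 1-2: Δb = 10 ft, d̄ = (0.00+1.06)/2 = 0.53, v̄ = (0.00+2.12)/2 = 1.06 → q = 10×0.53×1.06 = 5.618 ft³/s
Panel 2-3: Δb = 21.1 ft, d̄ = (1.06+2.29)/2 = 1.675, v̄ = (2.12+2.52)/2 = 2.32 → q = 21.1×1.675×2.32 = 81.99 ft³/s
Panel 3-4: Δb = 3.3 ft, d̄ = (2.29+2.20)/2 = 2.245, v̄ = (2.52+2.70)/2 = 2.61 → q = 3.3×2.245×2.61 = 19.34 ft³/s
Panel 4-5: Δb = 13.4 ft, d̄ = (2.20+0.72)/2 = 1.46, v̄ = (2.70+1.98)/2 = 2.34 → q = 13.4×1.46×2.34 = 45.78 ft³/s
Panel 5-6: Δb = 4.6 ft, d̄ = (0.72+0.00)/2 = 0.36, v̄ = (1.98+0.00)/2 = 0.99 → q = 4.6×0.36×0.99 = 1.639 ft³/s
Q = Σ q = 154.4 ft³/s

154 ft³/s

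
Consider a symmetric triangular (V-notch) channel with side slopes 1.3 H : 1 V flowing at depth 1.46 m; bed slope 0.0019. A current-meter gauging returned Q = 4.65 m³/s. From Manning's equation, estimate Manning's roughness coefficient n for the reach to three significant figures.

0.0180

A = z·y² = 1.3×1.46² = 2.771 m²
P = 2y√(1+z²) = 2×1.46×√(1+1.3²) = 4.789 m
R = A/P = 2.771/4.789 = 0.5786 m
n = (1/Q)·A·R^(2/3)·S^(1/2) = (1/4.65) × 2.771 × 0.6944 × 0.04359 = 0.01804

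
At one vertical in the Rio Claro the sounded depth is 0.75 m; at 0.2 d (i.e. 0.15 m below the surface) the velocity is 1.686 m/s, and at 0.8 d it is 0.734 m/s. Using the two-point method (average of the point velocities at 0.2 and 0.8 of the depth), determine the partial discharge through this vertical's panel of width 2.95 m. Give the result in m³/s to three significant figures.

2.68 m³/s

v̄ = (1.686 + 0.734) / 2 = 1.210 m/s
q = v̄ × d × w = 1.210 × 0.75 × 2.95 = 2.677 m³/s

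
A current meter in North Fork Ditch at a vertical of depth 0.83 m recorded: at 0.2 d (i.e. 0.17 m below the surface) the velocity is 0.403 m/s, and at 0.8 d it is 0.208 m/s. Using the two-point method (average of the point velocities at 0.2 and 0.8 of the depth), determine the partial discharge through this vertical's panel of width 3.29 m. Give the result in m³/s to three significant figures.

v̄ = (0.403 + 0.208) / 2 = 0.3055 m/s
q = v̄ × d × w = 0.3055 × 0.83 × 3.29 = 0.8342 m³/s

0.834 m³/s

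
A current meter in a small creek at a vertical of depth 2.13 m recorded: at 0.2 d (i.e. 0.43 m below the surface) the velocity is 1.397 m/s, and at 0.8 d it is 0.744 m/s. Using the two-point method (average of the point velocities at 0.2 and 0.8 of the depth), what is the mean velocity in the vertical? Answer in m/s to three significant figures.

1.07 m/s

v̄ = (1.397 + 0.744) / 2 = 1.071 m/s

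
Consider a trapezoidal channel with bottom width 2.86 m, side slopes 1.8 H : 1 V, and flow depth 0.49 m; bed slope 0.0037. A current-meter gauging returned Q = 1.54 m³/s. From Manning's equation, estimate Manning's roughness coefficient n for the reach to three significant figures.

A = (b + z·y)·y = (2.86 + 1.8×0.49)×0.49 = 1.834 m²
P = b + 2y√(1+z²) = 2.86 + 2×0.49×√(1+1.8²) = 4.878 m
R = A/P = 1.834/4.878 = 0.3759 m
n = (1/Q)·A·R^(2/3)·S^(1/2) = (1/1.54) × 1.834 × 0.5208 × 0.06083 = 0.03772

0.0377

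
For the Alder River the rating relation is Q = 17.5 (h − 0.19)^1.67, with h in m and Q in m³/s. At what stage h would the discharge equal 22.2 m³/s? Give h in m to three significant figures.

h − h₀ = (Q/C)^(1/b) = (22.2/17.5)^(1/1.67) = 1.153 m
h = 0.19 + 1.153 = 1.343 m

1.34 m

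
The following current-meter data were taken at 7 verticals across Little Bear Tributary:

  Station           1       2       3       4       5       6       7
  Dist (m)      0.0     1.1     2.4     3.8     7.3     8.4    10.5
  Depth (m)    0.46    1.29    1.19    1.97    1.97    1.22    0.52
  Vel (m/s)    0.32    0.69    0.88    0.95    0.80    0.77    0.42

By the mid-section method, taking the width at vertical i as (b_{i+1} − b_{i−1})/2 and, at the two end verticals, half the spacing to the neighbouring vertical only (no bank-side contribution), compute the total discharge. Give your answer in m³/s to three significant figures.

12.5 m³/s

w_1 = (1.1 − 0.0)/2 = 0.55 m; q_1 = 0.32 × 0.46 × 0.55 = 0.08096 m³/s
w_2 = (2.4 − 0.0)/2 = 1.2 m; q_2 = 0.69 × 1.29 × 1.2 = 1.068 m³/s
w_3 = (3.8 − 1.1)/2 = 1.35 m; q_3 = 0.88 × 1.19 × 1.35 = 1.414 m³/s
w_4 = (7.3 − 2.4)/2 = 2.45 m; q_4 = 0.95 × 1.97 × 2.45 = 4.585 m³/s
w_5 = (8.4 − 3.8)/2 = 2.3 m; q_5 = 0.80 × 1.97 × 2.3 = 3.625 m³/s
w_6 = (10.5 − 7.3)/2 = 1.6 m; q_6 = 0.77 × 1.22 × 1.6 = 1.503 m³/s
w_7 = (10.5 − 8.4)/2 = 1.05 m; q_7 = 0.42 × 0.52 × 1.05 = 0.2293 m³/s
Q = Σ qᵢ = 12.51 m³/s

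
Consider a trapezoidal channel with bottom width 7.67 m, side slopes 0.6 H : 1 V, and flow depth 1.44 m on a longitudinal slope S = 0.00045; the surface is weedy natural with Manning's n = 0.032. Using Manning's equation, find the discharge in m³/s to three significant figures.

8.76 m³/s

A = (b + z·y)·y = (7.67 + 0.6×1.44)×1.44 = 12.29 m²
P = b + 2y√(1+z²) = 7.67 + 2×1.44×√(1+0.6²) = 11.03 m
R = A/P = 12.29/11.03 = 1.114 m
Q = (1/n)·A·R^(2/3)·S^(1/2) = (1/0.032) × 12.29 × 1.114^(2/3) × 0.00045^(1/2) = 8.756 m³/s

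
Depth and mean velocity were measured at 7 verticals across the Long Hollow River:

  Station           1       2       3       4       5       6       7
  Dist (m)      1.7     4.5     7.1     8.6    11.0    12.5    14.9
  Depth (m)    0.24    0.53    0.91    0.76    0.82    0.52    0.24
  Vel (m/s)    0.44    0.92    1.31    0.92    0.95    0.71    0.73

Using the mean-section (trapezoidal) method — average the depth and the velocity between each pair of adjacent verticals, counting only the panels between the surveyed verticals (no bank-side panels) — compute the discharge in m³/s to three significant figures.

Panel 1-2: Δb = 2.8 m, d̄ = (0.24+0.53)/2 = 0.385, v̄ = (0.44+0.92)/2 = 0.68 → q = 2.8×0.385×0.68 = 0.7330 m³/s
Panel 2-3: Δb = 2.6 m, d̄ = (0.53+0.91)/2 = 0.72, v̄ = (0.92+1.31)/2 = 1.115 → q = 2.6×0.72×1.115 = 2.087 m³/s
Panel 3-4: Δb = 1.5 m, d̄ = (0.91+0.76)/2 = 0.835, v̄ = (1.31+0.92)/2 = 1.115 → q = 1.5×0.835×1.115 = 1.397 m³/s
Panel 4-5: Δb = 2.4 m, d̄ = (0.76+0.82)/2 = 0.79, v̄ = (0.92+0.95)/2 = 0.935 → q = 2.4×0.79×0.935 = 1.773 m³/s
Panel 5-6: Δb = 1.5 m, d̄ = (0.82+0.52)/2 = 0.67, v̄ = (0.95+0.71)/2 = 0.83 → q = 1.5×0.67×0.83 = 0.8342 m³/s
Panel 6-7: Δb = 2.4 m, d̄ = (0.52+0.24)/2 = 0.38, v̄ = (0.71+0.73)/2 = 0.72 → q = 2.4×0.38×0.72 = 0.6566 m³/s
Q = Σ q = 7.480 m³/s

7.48 m³/s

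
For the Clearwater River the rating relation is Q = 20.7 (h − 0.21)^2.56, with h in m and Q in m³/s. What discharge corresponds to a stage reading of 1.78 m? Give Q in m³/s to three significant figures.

Q = 20.7 × (1.78 − 0.21)^2.56 = 20.7 × 1.57^2.56 = 65.69 m³/s

65.7 m³/s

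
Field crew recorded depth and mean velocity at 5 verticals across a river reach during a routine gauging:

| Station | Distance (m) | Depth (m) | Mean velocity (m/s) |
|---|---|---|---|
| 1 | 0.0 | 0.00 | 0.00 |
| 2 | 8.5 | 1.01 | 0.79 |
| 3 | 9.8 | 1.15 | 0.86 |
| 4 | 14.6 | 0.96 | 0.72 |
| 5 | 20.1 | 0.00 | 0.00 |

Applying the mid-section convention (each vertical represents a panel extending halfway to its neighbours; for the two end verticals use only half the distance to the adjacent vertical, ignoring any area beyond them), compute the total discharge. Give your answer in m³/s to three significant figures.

w_2 = (9.8 − 0.0)/2 = 4.9 m; q_2 = 0.79 × 1.01 × 4.9 = 3.910 m³/s
w_3 = (14.6 − 8.5)/2 = 3.05 m; q_3 = 0.86 × 1.15 × 3.05 = 3.016 m³/s
w_4 = (20.1 − 9.8)/2 = 5.15 m; q_4 = 0.72 × 0.96 × 5.15 = 3.560 m³/s
Stations 1, 5 contribute zero (depth or velocity is 0).
Q = Σ qᵢ = 10.49 m³/s

10.5 m³/s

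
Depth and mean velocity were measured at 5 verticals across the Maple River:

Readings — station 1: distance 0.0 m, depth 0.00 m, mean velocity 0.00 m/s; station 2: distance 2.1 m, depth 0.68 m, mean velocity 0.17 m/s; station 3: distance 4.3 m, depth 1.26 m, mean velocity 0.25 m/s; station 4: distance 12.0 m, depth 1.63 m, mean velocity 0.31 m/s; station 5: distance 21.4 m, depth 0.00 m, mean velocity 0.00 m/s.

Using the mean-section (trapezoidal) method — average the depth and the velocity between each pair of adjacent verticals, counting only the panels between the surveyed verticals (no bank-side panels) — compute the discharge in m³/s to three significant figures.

4.81 m³/s

Panel 1-2: Δb = 2.1 m, d̄ = (0.00+0.68)/2 = 0.34, v̄ = (0.00+0.17)/2 = 0.085 → q = 2.1×0.34×0.085 = 0.06069 m³/s
Panel 2-3: Δb = 2.2 m, d̄ = (0.68+1.26)/2 = 0.97, v̄ = (0.17+0.25)/2 = 0.21 → q = 2.2×0.97×0.21 = 0.4481 m³/s
Panel 3-4: Δb = 7.7 m, d̄ = (1.26+1.63)/2 = 1.445, v̄ = (0.25+0.31)/2 = 0.28 → q = 7.7×1.445×0.28 = 3.115 m³/s
Panel 4-5: Δb = 9.4 m, d̄ = (1.63+0.00)/2 = 0.815, v̄ = (0.31+0.00)/2 = 0.155 → q = 9.4×0.815×0.155 = 1.187 m³/s
Q = Σ q = 4.812 m³/s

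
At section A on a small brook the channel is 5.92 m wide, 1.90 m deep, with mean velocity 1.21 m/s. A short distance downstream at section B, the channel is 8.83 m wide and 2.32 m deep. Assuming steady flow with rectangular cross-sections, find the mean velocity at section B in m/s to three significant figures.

Q = A₁V₁ = (5.92×1.90) × 1.21 = 13.61 m³/s
A₂ = 8.83 × 2.32 = 20.49 m²
V₂ = Q/A₂ = 13.61/20.49 = 0.6644 m/s

0.664 m/s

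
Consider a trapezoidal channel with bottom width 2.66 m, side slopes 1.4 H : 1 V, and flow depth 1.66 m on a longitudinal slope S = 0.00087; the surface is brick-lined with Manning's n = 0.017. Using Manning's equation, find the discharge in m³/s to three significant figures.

A = (b + z·y)·y = (2.66 + 1.4×1.66)×1.66 = 8.273 m²
P = b + 2y√(1+z²) = 2.66 + 2×1.66×√(1+1.4²) = 8.372 m
R = A/P = 8.273/8.372 = 0.9882 m
Q = (1/n)·A·R^(2/3)·S^(1/2) = (1/0.017) × 8.273 × 0.9882^(2/3) × 0.00087^(1/2) = 14.24 m³/s

14.2 m³/s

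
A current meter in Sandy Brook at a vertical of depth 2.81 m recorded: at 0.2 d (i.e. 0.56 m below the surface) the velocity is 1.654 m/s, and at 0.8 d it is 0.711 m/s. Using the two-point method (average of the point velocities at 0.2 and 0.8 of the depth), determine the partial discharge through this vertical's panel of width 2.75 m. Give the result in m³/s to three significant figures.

v̄ = (1.654 + 0.711) / 2 = 1.183 m/s
q = v̄ × d × w = 1.183 × 2.81 × 2.75 = 9.138 m³/s

9.14 m³/s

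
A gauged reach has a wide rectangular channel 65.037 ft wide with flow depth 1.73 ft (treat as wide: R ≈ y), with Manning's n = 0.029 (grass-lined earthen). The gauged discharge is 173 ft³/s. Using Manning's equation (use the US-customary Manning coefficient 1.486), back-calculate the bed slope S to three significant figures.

0.000434

A = b·y = 65.037 × 1.73 = 112.5 ft²
Wide channel: R ≈ y = 1.73 ft
S = (Q·n / (1.486·A·R^(2/3)))² = (173×0.029 / (1.486×112.5×1.441))² = 0.0004336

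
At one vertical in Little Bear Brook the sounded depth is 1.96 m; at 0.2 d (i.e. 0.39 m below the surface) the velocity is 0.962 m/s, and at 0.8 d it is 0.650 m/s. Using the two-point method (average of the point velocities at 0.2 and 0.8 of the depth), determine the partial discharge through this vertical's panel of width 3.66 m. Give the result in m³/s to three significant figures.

5.78 m³/s

v̄ = (0.962 + 0.650) / 2 = 0.8060 m/s
q = v̄ × d × w = 0.8060 × 1.96 × 3.66 = 5.782 m³/s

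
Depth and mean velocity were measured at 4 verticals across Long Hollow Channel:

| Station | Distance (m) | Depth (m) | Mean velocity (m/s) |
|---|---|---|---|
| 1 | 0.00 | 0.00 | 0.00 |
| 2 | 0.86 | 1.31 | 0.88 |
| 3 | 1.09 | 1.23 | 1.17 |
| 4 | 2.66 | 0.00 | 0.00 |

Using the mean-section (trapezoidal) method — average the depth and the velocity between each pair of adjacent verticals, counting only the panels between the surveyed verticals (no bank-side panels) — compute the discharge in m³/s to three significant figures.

Panel 1-2: Δb = 0.86 m, d̄ = (0.00+1.31)/2 = 0.655, v̄ = (0.00+0.88)/2 = 0.44 → q = 0.86×0.655×0.44 = 0.2479 m³/s
Panel 2-3: Δb = 0.23 m, d̄ = (1.31+1.23)/2 = 1.27, v̄ = (0.88+1.17)/2 = 1.025 → q = 0.23×1.27×1.025 = 0.2994 m³/s
Panel 3-4: Δb = 1.57 m, d̄ = (1.23+0.00)/2 = 0.615, v̄ = (1.17+0.00)/2 = 0.585 → q = 1.57×0.615×0.585 = 0.5648 m³/s
Q = Σ q = 1.112 m³/s

1.11 m³/s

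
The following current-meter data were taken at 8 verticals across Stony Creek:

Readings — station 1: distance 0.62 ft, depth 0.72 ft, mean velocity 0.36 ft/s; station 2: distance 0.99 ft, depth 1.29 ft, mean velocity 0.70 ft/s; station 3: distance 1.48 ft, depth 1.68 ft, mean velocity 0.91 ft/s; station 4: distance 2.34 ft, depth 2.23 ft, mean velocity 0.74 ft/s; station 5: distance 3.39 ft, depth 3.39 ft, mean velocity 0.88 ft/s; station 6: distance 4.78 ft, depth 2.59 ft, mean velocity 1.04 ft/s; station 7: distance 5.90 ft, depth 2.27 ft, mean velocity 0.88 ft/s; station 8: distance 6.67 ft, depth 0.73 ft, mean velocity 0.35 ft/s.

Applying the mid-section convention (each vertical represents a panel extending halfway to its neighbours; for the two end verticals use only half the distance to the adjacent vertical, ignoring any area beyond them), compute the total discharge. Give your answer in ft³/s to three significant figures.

12.1 ft³/s

w_1 = (0.99 − 0.62)/2 = 0.185 ft; q_1 = 0.36 × 0.72 × 0.185 = 0.04795 ft³/s
w_2 = (1.48 − 0.62)/2 = 0.43 ft; q_2 = 0.70 × 1.29 × 0.43 = 0.3883 ft³/s
w_3 = (2.34 − 0.99)/2 = 0.675 ft; q_3 = 0.91 × 1.68 × 0.675 = 1.032 ft³/s
w_4 = (3.39 − 1.48)/2 = 0.955 ft; q_4 = 0.74 × 2.23 × 0.955 = 1.576 ft³/s
w_5 = (4.78 − 2.34)/2 = 1.22 ft; q_5 = 0.88 × 3.39 × 1.22 = 3.640 ft³/s
w_6 = (5.90 − 3.39)/2 = 1.255 ft; q_6 = 1.04 × 2.59 × 1.255 = 3.380 ft³/s
w_7 = (6.67 − 4.78)/2 = 0.945 ft; q_7 = 0.88 × 2.27 × 0.945 = 1.888 ft³/s
w_8 = (6.67 − 5.90)/2 = 0.385 ft; q_8 = 0.35 × 0.73 × 0.385 = 0.09837 ft³/s
Q = Σ qᵢ = 12.05 ft³/s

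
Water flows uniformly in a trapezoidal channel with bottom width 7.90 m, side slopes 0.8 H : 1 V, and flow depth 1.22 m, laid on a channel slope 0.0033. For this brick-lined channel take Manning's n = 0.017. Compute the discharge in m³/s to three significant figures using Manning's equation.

36.2 m³/s

A = (b + z·y)·y = (7.90 + 0.8×1.22)×1.22 = 10.83 m²
P = b + 2y√(1+z²) = 7.90 + 2×1.22×√(1+0.8²) = 11.02 m
R = A/P = 10.83/11.02 = 0.9822 m
Q = (1/n)·A·R^(2/3)·S^(1/2) = (1/0.017) × 10.83 × 0.9822^(2/3) × 0.0033^(1/2) = 36.16 m³/s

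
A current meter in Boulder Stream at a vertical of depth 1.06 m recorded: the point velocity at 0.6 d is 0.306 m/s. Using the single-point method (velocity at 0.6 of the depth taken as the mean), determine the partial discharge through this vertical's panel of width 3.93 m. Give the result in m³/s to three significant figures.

v̄ = v₀.₆ = 0.306 m/s
q = v̄ × d × w = 0.3060 × 1.06 × 3.93 = 1.275 m³/s

1.27 m³/s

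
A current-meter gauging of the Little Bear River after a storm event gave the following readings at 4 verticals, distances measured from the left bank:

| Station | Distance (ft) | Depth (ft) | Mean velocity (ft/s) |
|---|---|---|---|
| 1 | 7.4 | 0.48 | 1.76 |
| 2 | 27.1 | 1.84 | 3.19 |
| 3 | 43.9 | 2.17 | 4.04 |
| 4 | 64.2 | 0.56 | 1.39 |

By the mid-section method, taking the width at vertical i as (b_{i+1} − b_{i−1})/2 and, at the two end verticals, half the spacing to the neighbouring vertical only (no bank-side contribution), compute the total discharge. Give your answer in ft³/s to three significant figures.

286 ft³/s

w_1 = (27.1 − 7.4)/2 = 9.85 ft; q_1 = 1.76 × 0.48 × 9.85 = 8.321 ft³/s
w_2 = (43.9 − 7.4)/2 = 18.25 ft; q_2 = 3.19 × 1.84 × 18.25 = 107.1 ft³/s
w_3 = (64.2 − 27.1)/2 = 18.55 ft; q_3 = 4.04 × 2.17 × 18.55 = 162.6 ft³/s
w_4 = (64.2 − 43.9)/2 = 10.15 ft; q_4 = 1.39 × 0.56 × 10.15 = 7.901 ft³/s
Q = Σ qᵢ = 286.0 ft³/s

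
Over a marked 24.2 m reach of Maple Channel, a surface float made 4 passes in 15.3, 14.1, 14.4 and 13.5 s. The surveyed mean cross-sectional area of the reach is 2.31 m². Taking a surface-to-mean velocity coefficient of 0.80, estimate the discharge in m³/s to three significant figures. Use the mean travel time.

t̄ = (15.3 + 14.1 + 14.4 + 13.5) / 4 = 14.325 s
v_surface = L / t̄ = 24.2 / 14.325 = 1.689 m/s
v_mean = 0.80 × 1.689 = 1.351 m/s
Q = A × v_mean = 2.31 × 1.351 = 3.122 m³/s

3.12 m³/s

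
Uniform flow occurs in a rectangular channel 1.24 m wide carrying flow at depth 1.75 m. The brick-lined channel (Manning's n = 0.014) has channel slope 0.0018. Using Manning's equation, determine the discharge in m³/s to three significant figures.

3.91 m³/s

A = b·y = 1.24 × 1.75 = 2.170 m²
P = b + 2y = 1.24 + 2×1.75 = 4.740 m
R = A/P = 2.170/4.740 = 0.4578 m
Q = (1/n)·A·R^(2/3)·S^(1/2) = (1/0.014) × 2.170 × 0.4578^(2/3) × 0.0018^(1/2) = 3.906 m³/s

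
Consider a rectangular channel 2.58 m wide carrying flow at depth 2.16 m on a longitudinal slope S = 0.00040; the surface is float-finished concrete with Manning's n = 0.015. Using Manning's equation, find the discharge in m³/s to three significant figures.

6.44 m³/s

A = b·y = 2.58 × 2.16 = 5.573 m²
P = b + 2y = 2.58 + 2×2.16 = 6.900 m
R = A/P = 5.573/6.900 = 0.8077 m
Q = (1/n)·A·R^(2/3)·S^(1/2) = (1/0.015) × 5.573 × 0.8077^(2/3) × 0.00040^(1/2) = 6.444 m³/s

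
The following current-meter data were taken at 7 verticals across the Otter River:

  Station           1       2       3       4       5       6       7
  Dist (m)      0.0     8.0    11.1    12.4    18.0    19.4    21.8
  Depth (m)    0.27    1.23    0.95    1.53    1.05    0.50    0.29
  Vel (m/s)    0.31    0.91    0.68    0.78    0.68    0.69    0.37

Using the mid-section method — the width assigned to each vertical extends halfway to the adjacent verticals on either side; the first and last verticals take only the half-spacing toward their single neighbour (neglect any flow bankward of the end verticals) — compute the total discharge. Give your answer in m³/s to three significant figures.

15.4 m³/s

w_1 = (8.0 − 0.0)/2 = 4 m; q_1 = 0.31 × 0.27 × 4 = 0.3348 m³/s
w_2 = (11.1 − 0.0)/2 = 5.55 m; q_2 = 0.91 × 1.23 × 5.55 = 6.212 m³/s
w_3 = (12.4 − 8.0)/2 = 2.2 m; q_3 = 0.68 × 0.95 × 2.2 = 1.421 m³/s
w_4 = (18.0 − 11.1)/2 = 3.45 m; q_4 = 0.78 × 1.53 × 3.45 = 4.117 m³/s
w_5 = (19.4 − 12.4)/2 = 3.5 m; q_5 = 0.68 × 1.05 × 3.5 = 2.499 m³/s
w_6 = (21.8 − 18.0)/2 = 1.9 m; q_6 = 0.69 × 0.50 × 1.9 = 0.6555 m³/s
w_7 = (21.8 − 19.4)/2 = 1.2 m; q_7 = 0.37 × 0.29 × 1.2 = 0.1288 m³/s
Q = Σ qᵢ = 15.37 m³/s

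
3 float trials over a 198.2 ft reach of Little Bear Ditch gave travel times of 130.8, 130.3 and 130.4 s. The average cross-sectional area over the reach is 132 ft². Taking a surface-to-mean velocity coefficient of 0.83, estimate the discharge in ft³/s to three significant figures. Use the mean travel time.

t̄ = (130.8 + 130.3 + 130.4) / 3 = 130.5 s
v_surface = L / t̄ = 198.2 / 130.5 = 1.519 ft/s
v_mean = 0.83 × 1.519 = 1.261 ft/s
Q = A × v_mean = 132 × 1.261 = 166.4 ft³/s

166 ft³/s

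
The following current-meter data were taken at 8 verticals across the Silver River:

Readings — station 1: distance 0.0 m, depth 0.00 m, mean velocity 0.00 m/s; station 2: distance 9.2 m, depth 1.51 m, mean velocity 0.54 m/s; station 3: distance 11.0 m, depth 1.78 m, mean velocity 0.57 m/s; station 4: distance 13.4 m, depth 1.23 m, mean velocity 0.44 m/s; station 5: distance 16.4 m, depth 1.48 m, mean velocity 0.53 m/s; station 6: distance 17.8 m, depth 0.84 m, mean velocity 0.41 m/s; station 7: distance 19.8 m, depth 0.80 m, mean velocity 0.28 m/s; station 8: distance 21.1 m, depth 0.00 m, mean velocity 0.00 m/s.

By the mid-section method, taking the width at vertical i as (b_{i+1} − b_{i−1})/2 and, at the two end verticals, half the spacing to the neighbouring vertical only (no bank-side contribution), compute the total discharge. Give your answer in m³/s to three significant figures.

w_2 = (11.0 − 0.0)/2 = 5.5 m; q_2 = 0.54 × 1.51 × 5.5 = 4.485 m³/s
w_3 = (13.4 − 9.2)/2 = 2.1 m; q_3 = 0.57 × 1.78 × 2.1 = 2.131 m³/s
w_4 = (16.4 − 11.0)/2 = 2.7 m; q_4 = 0.44 × 1.23 × 2.7 = 1.461 m³/s
w_5 = (17.8 − 13.4)/2 = 2.2 m; q_5 = 0.53 × 1.48 × 2.2 = 1.726 m³/s
w_6 = (19.8 − 16.4)/2 = 1.7 m; q_6 = 0.41 × 0.84 × 1.7 = 0.5855 m³/s
w_7 = (21.1 − 17.8)/2 = 1.65 m; q_7 = 0.28 × 0.80 × 1.65 = 0.3696 m³/s
Stations 1, 8 contribute zero (depth or velocity is 0).
Q = Σ qᵢ = 10.76 m³/s

10.8 m³/s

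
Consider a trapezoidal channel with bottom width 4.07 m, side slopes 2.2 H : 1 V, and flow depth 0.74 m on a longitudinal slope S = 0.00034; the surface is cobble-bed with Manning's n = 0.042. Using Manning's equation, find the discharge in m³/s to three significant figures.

A = (b + z·y)·y = (4.07 + 2.2×0.74)×0.74 = 4.217 m²
P = b + 2y√(1+z²) = 4.07 + 2×0.74×√(1+2.2²) = 7.647 m
R = A/P = 4.217/7.647 = 0.5514 m
Q = (1/n)·A·R^(2/3)·S^(1/2) = (1/0.042) × 4.217 × 0.5514^(2/3) × 0.00034^(1/2) = 1.245 m³/s

1.24 m³/s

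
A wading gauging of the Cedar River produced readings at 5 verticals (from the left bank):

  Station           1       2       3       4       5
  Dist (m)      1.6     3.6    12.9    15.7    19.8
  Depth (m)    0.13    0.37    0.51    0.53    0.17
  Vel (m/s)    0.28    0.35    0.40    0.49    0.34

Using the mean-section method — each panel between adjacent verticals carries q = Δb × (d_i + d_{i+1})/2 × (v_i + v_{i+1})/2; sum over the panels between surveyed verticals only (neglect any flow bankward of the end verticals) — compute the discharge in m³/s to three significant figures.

Panel 1-2: Δb = 2 m, d̄ = (0.13+0.37)/2 = 0.25, v̄ = (0.28+0.35)/2 = 0.315 → q = 2×0.25×0.315 = 0.1575 m³/s
Panel 2-3: Δb = 9.3 m, d̄ = (0.37+0.51)/2 = 0.44, v̄ = (0.35+0.40)/2 = 0.375 → q = 9.3×0.44×0.375 = 1.535 m³/s
Panel 3-4: Δb = 2.8 m, d̄ = (0.51+0.53)/2 = 0.52, v̄ = (0.40+0.49)/2 = 0.445 → q = 2.8×0.52×0.445 = 0.6479 m³/s
Panel 4-5: Δb = 4.1 m, d̄ = (0.53+0.17)/2 = 0.35, v̄ = (0.49+0.34)/2 = 0.415 → q = 4.1×0.35×0.415 = 0.5955 m³/s
Q = Σ q = 2.935 m³/s

2.94 m³/s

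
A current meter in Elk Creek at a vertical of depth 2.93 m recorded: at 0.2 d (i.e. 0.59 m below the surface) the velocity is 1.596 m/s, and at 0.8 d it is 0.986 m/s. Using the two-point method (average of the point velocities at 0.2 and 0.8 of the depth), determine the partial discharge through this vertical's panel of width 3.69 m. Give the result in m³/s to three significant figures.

v̄ = (1.596 + 0.986) / 2 = 1.291 m/s
q = v̄ × d × w = 1.291 × 2.93 × 3.69 = 13.96 m³/s

14.0 m³/s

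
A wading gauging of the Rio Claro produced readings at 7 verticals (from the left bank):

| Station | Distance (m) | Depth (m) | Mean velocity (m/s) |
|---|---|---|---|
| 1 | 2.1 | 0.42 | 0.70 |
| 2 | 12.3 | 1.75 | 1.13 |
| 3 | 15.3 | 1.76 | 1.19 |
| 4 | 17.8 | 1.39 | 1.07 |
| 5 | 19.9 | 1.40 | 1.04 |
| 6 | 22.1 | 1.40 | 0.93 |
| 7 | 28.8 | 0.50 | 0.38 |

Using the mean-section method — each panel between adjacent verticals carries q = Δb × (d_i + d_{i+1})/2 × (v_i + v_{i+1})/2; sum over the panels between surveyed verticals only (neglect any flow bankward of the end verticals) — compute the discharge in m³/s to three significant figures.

31.0 m³/s

Panel 1-2: Δb = 10.2 m, d̄ = (0.42+1.75)/2 = 1.085, v̄ = (0.70+1.13)/2 = 0.915 → q = 10.2×1.085×0.915 = 10.13 m³/s
Panel 2-3: Δb = 3 m, d̄ = (1.75+1.76)/2 = 1.755, v̄ = (1.13+1.19)/2 = 1.16 → q = 3×1.755×1.16 = 6.107 m³/s
Panel 3-4: Δb = 2.5 m, d̄ = (1.76+1.39)/2 = 1.575, v̄ = (1.19+1.07)/2 = 1.13 → q = 2.5×1.575×1.13 = 4.449 m³/s
Panel 4-5: Δb = 2.1 m, d̄ = (1.39+1.40)/2 = 1.395, v̄ = (1.07+1.04)/2 = 1.055 → q = 2.1×1.395×1.055 = 3.091 m³/s
Panel 5-6: Δb = 2.2 m, d̄ = (1.40+1.40)/2 = 1.4, v̄ = (1.04+0.93)/2 = 0.985 → q = 2.2×1.4×0.985 = 3.034 m³/s
Panel 6-7: Δb = 6.7 m, d̄ = (1.40+0.50)/2 = 0.95, v̄ = (0.93+0.38)/2 = 0.655 → q = 6.7×0.95×0.655 = 4.169 m³/s
Q = Σ q = 30.98 m³/s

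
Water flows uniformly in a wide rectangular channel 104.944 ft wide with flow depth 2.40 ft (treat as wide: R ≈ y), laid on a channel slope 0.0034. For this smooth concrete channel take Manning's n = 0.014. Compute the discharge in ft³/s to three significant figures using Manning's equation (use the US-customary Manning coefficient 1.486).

A = b·y = 104.944 × 2.40 = 251.9 ft²
Wide channel: R ≈ y = 2.40 ft
Q = (1.486/n)·A·R^(2/3)·S^(1/2) = (1.486/0.014) × 251.9 × 2.400^(2/3) × 0.0034^(1/2) = 2794 ft³/s

2790 ft³/s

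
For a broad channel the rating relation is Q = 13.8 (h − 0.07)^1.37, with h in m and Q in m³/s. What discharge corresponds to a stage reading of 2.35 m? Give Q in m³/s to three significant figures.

42.7 m³/s

Q = 13.8 × (2.35 − 0.07)^1.37 = 13.8 × 2.28^1.37 = 42.68 m³/s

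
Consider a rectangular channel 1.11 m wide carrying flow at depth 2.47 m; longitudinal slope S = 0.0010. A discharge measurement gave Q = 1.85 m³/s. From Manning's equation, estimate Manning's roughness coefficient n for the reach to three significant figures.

0.0276

A = b·y = 1.11 × 2.47 = 2.742 m²
P = b + 2y = 1.11 + 2×2.47 = 6.050 m
R = A/P = 2.742/6.050 = 0.4532 m
n = (1/Q)·A·R^(2/3)·S^(1/2) = (1/1.85) × 2.742 × 0.5900 × 0.03162 = 0.02765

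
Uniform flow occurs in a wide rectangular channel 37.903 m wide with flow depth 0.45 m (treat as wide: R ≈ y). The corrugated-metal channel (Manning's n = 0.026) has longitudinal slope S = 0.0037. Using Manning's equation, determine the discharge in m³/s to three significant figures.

A = b·y = 37.903 × 0.45 = 17.06 m²
Wide channel: R ≈ y = 0.45 m
Q = (1/n)·A·R^(2/3)·S^(1/2) = (1/0.026) × 17.06 × 0.4500^(2/3) × 0.0037^(1/2) = 23.43 m³/s

23.4 m³/s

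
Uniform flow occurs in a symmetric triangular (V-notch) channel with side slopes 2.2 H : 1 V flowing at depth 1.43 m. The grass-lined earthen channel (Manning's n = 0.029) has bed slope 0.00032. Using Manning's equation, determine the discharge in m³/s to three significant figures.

A = z·y² = 2.2×1.43² = 4.499 m²
P = 2y√(1+z²) = 2×1.43×√(1+2.2²) = 6.912 m
R = A/P = 4.499/6.912 = 0.6509 m
Q = (1/n)·A·R^(2/3)·S^(1/2) = (1/0.029) × 4.499 × 0.6509^(2/3) × 0.00032^(1/2) = 2.084 m³/s

2.08 m³/s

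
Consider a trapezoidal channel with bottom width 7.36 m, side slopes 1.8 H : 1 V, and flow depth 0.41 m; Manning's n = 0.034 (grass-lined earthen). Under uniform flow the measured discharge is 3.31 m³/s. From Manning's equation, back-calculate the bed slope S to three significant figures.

A = (b + z·y)·y = (7.36 + 1.8×0.41)×0.41 = 3.320 m²
P = b + 2y√(1+z²) = 7.36 + 2×0.41×√(1+1.8²) = 9.048 m
R = A/P = 3.320/9.048 = 0.3669 m
S = (Q·n / (1·A·R^(2/3)))² = (3.31×0.034 / (1×3.320×0.5125))² = 0.004374

0.00437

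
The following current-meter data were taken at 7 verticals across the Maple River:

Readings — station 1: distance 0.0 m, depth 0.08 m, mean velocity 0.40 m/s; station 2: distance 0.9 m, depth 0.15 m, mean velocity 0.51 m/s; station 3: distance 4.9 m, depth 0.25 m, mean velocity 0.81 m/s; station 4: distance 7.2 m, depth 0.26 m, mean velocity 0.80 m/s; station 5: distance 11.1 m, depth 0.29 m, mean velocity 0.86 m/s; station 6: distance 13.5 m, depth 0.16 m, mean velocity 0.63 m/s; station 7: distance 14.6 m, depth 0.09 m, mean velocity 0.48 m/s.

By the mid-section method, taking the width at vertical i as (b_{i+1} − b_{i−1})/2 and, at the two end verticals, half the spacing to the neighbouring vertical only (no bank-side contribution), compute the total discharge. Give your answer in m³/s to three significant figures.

w_1 = (0.9 − 0.0)/2 = 0.45 m; q_1 = 0.40 × 0.08 × 0.45 = 0.01440 m³/s
w_2 = (4.9 − 0.0)/2 = 2.45 m; q_2 = 0.51 × 0.15 × 2.45 = 0.1874 m³/s
w_3 = (7.2 − 0.9)/2 = 3.15 m; q_3 = 0.81 × 0.25 × 3.15 = 0.6379 m³/s
w_4 = (11.1 − 4.9)/2 = 3.1 m; q_4 = 0.80 × 0.26 × 3.1 = 0.6448 m³/s
w_5 = (13.5 − 7.2)/2 = 3.15 m; q_5 = 0.86 × 0.29 × 3.15 = 0.7856 m³/s
w_6 = (14.6 − 11.1)/2 = 1.75 m; q_6 = 0.63 × 0.16 × 1.75 = 0.1764 m³/s
w_7 = (14.6 − 13.5)/2 = 0.55 m; q_7 = 0.48 × 0.09 × 0.55 = 0.02376 m³/s
Q = Σ qᵢ = 2.470 m³/s

2.47 m³/s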